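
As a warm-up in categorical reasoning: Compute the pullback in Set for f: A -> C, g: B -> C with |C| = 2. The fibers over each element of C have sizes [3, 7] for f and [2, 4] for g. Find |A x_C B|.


The pullback A x_C B consists of pairs (a, b) with f(a) = g(b).
For each element c in C, the fiber product has |f^-1(c)| * |g^-1(c)| elements.
Summing over C: 3 * 2 + 7 * 4
= 6 + 28 = 34

34


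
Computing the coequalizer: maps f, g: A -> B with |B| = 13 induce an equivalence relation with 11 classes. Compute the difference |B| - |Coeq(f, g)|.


The coequalizer Coeq(f, g) = B / ~ has one element per equivalence class.
|B| = 13, |Coeq(f, g)| = 11.
|B| - |Coeq(f, g)| = 13 - 11 = 2.

2


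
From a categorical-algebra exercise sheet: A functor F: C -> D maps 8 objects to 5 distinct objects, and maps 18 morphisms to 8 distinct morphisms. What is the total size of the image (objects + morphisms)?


The image of F consists of distinct objects and distinct morphisms.
|Im(F)| on objects = 5
|Im(F)| on morphisms = 8
Total image cardinality = 5 + 8 = 13

13


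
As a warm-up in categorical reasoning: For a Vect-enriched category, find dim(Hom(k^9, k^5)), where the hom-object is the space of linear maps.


In Vect-enriched categories, Hom(k^n, k^m) is the space of m x n matrices.
dim(Hom(k^9, k^5)) = 5 * 9 = 45

45


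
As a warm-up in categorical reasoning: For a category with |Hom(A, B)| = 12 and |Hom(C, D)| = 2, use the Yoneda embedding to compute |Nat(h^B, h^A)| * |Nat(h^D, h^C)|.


By the Yoneda lemma, Nat(h^B, h^A) is isomorphic to Hom(A, B),
so |Nat(h^B, h^A)| = |Hom(A, B)| and |Nat(h^D, h^C)| = |Hom(C, D)|.
|Hom(A, B)| = 12, |Hom(C, D)| = 2.
|Nat(h^B, h^A) x Nat(h^D, h^C)| = 12 * 2 = 24

24


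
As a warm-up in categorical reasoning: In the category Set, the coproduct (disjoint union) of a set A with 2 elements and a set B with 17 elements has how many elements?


In Set, the coproduct A + B is the disjoint union.
|A + B| = |A| + |B| = 2 + 17 = 19

19


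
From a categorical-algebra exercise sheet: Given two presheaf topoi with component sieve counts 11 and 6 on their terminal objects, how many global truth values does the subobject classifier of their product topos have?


In a product of presheaf topoi E_1 x E_2, the subobject classifier
is Omega = Omega_1 x Omega_2 (componentwise), so
|Omega(top)| = |Omega_1(top_1)| * |Omega_2(top_2)|.
= 11 * 6 = 66.

66


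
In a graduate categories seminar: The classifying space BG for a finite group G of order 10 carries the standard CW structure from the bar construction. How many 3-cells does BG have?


In the bar-construction CW model of BG, the n-cells are indexed by
n-tuples [g_1|...|g_n] of non-identity elements of G (degenerate
simplices with some g_i = e do not contribute cells), so there are
(|G| - 1)^n n-cells.
For dim = 3 with |G| = 10:
cells = (10 - 1)^3 = 9^3 = 729

729


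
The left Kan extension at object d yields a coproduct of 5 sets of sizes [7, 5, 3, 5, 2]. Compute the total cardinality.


Pointwise, the left Kan extension (Lan_F H)(d) is the colimit, indexed
by the comma category (F downarrow d), of H composed with the
projection (F downarrow d) -> C. Here that colimit is given
as a coproduct (disjoint union) of sets, so its cardinality is the
sum of the sizes of the summands.
Coproduct of sets with sizes: 7 + 5 + 3 + 5 + 2
= 22

22


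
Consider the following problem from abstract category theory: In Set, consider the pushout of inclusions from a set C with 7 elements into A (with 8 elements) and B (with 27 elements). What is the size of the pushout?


The pushout A +_C B identifies the images of C in A and B.
|A +_C B| = |A| + |B| - |C| (for injections).
= 8 + 27 - 7 = 28

28


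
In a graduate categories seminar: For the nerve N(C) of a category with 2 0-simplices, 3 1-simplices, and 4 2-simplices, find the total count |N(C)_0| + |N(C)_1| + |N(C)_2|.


The 2-skeleton of the nerve N(C) consists of simplices in dimensions 0, 1, 2:
  |N(C)_0| = 2 (objects)
  |N(C)_1| = 3 (morphisms)
  |N(C)_2| = 4 (composable pairs)
Total = 2 + 3 + 4 = 9

9


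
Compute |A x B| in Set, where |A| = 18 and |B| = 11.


In Set, the product A x B is the Cartesian product.
By the universal property, |A x B| = |A| * |B|.
|A x B| = 18 * 11 = 198

198


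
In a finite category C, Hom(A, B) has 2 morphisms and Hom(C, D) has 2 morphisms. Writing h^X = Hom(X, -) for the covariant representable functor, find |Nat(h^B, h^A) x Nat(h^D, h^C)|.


By the Yoneda lemma, Nat(h^B, h^A) is isomorphic to Hom(A, B),
so |Nat(h^B, h^A)| = |Hom(A, B)| and |Nat(h^D, h^C)| = |Hom(C, D)|.
|Hom(A, B)| = 2, |Hom(C, D)| = 2.
|Nat(h^B, h^A) x Nat(h^D, h^C)| = 2 * 2 = 4

4


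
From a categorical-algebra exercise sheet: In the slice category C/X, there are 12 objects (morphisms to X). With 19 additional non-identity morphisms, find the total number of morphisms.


In the slice category C/X, objects are morphisms to X.
Identity morphisms: 12 (one per object of C/X).
Non-identity morphisms: 19.
Total = 12 + 19 = 31

31


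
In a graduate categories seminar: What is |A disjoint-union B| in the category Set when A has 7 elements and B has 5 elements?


In Set, the coproduct A + B is the disjoint union.
|A + B| = |A| + |B| = 7 + 5 = 12

12


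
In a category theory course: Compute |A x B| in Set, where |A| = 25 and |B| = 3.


In Set, the product A x B is the Cartesian product.
By the universal property, |A x B| = |A| * |B|.
|A x B| = 25 * 3 = 75

75


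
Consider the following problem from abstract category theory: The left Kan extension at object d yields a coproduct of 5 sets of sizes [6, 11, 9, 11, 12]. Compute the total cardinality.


Pointwise, the left Kan extension (Lan_F H)(d) is the colimit, indexed
by the comma category (F downarrow d), of H composed with the
projection (F downarrow d) -> C. Here that colimit is given
as a coproduct (disjoint union) of sets, so its cardinality is the
sum of the sizes of the summands.
Coproduct of sets with sizes: 6 + 11 + 9 + 11 + 12
= 49

49


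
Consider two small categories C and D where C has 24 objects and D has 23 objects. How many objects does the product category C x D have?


The product category C x D has objects that are pairs (c, d).
Number of pairs = |Ob(C)| * |Ob(D)| = 24 * 23 = 552

552


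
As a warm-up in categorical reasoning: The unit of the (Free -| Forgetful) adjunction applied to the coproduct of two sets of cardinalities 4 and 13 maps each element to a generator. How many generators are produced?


The unit eta_X: X -> U(F(X)) of the Free-Forgetful adjunction
maps each element of X to a generator of F(X). For X = S + T (disjoint
union in Set), |S + T| = |S| + |T|.
Total mappings = 4 + 13 = 17.

17


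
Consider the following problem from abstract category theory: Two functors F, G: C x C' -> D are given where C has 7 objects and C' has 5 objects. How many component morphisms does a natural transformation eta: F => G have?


A natural transformation eta: F => G assigns one component morphism per
object of the domain category.
The domain is the product category C x C', so
|Ob(C x C')| = |Ob(C)| * |Ob(C')| = 7 * 5 = 35.
Therefore eta has 35 component morphisms.

35


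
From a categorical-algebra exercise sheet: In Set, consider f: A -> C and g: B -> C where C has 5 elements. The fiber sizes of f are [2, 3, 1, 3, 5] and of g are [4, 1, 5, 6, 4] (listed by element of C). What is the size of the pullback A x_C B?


The pullback A x_C B consists of pairs (a, b) with f(a) = g(b).
For each element c in C, the fiber product has |f^-1(c)| * |g^-1(c)| elements.
Summing over C: 2 * 4 + 3 * 1 + 1 * 5 + 3 * 6 + 5 * 4
= 8 + 3 + 5 + 18 + 20 = 54

54


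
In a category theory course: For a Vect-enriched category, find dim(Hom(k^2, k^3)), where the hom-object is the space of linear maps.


In Vect-enriched categories, Hom(k^n, k^m) is the space of m x n matrices.
dim(Hom(k^2, k^3)) = 3 * 2 = 6

6


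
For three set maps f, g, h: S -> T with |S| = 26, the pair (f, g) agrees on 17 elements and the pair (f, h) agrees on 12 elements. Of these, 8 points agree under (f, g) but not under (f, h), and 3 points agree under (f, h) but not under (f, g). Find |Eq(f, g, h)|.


Eq(f, g, h) is the triple-agreement set: points in S where all three
maps take the same value. Using inclusion-exclusion on the pairwise data:
Pair (f, g) agrees on 17 points; pair (f, h) on 12 points.
Points agreeing under (f, g) but not (f, h) = 8; under (f, h) but not (f, g) = 3.
Triple-agreement = agreement-in-(f, g) minus points that agree under (f, g) but not (f, h):
|Eq(f, g, h)| = 17 - 8 = 9
(cross-check via (f, h): 12 - 3 = 9.)

9


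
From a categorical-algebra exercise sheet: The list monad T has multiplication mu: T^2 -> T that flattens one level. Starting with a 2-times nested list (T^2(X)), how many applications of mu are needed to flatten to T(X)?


Each application of mu: T^2 -> T removes one layer of nesting.
Starting at depth 2 (i.e., T^2(X)), we need to reach T(X).
Number of mu applications = 2 - 1 = 1

1


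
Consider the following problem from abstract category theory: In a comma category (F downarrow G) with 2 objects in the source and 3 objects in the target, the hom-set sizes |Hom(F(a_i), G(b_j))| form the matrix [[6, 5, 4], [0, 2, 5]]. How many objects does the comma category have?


Objects of (F downarrow G) are triples (a, b, h: F(a)->G(b)).
The count equals the sum of all entries in the hom-matrix.
sum(row 0) = 15
sum(row 1) = 7
Grand total = 22

22


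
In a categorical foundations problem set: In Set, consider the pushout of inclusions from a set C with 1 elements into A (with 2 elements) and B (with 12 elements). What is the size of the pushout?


The pushout A +_C B identifies the images of C in A and B.
|A +_C B| = |A| + |B| - |C| (for injections).
= 2 + 12 - 1 = 13

13


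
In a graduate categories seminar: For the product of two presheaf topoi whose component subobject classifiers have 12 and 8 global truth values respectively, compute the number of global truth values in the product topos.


In a product of presheaf topoi E_1 x E_2, the subobject classifier
is Omega = Omega_1 x Omega_2 (componentwise), so
|Omega(top)| = |Omega_1(top_1)| * |Omega_2(top_2)|.
= 12 * 8 = 96.

96


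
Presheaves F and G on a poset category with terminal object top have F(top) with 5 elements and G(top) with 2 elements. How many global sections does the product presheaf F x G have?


Global sections of a presheaf on a poset with terminal top satisfy
Gamma(H) ~ H(top). Presheaves admit pointwise products, so
(F x G)(top) = F(top) x G(top) (Cartesian product).
|Gamma(F x G)| = |F(top)| * |G(top)| = 5 * 2 = 10.

10


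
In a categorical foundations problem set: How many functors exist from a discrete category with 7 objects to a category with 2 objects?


A functor from a discrete category C to D is determined by
where each object maps. Each of the 7 objects of C can map
to any of the 2 objects of D independently.
Number of functors = 2^7 = 128

128


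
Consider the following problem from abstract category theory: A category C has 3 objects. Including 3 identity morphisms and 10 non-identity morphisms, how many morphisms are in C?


Each object has an identity morphism, giving 3 identities.
Adding the 10 non-identity morphisms:
Total = 3 + 10 = 13

13


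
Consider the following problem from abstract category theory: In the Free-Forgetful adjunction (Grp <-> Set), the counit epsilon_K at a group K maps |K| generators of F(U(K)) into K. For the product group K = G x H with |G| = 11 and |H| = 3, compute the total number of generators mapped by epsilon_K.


The counit epsilon_K: F(U(K)) -> K of the Free-Forgetful adjunction
maps |K| generators of F(U(K)) into K. For K = G x H (the product group),
|G x H| = |G| * |H|.
Total generators mapped = 11 * 3 = 33.

33


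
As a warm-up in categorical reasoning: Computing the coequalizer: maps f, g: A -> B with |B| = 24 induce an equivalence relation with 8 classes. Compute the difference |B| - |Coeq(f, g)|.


The coequalizer Coeq(f, g) = B / ~ has one element per equivalence class.
|B| = 24, |Coeq(f, g)| = 8.
|B| - |Coeq(f, g)| = 24 - 8 = 16.

16


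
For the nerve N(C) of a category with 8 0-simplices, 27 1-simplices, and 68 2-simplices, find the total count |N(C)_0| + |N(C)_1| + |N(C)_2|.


The 2-skeleton of the nerve N(C) consists of simplices in dimensions 0, 1, 2:
  |N(C)_0| = 8 (objects)
  |N(C)_1| = 27 (morphisms)
  |N(C)_2| = 68 (composable pairs)
Total = 8 + 27 + 68 = 103

103


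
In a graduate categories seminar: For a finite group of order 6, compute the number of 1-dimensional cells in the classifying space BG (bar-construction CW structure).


In the bar-construction CW model of BG, the n-cells are indexed by
n-tuples [g_1|...|g_n] of non-identity elements of G (degenerate
simplices with some g_i = e do not contribute cells), so there are
(|G| - 1)^n n-cells.
For dim = 1 with |G| = 6:
cells = (6 - 1)^1 = 5^1 = 5

5


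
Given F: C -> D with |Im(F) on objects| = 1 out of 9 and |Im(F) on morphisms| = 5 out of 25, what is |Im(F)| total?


The image of F consists of distinct objects and distinct morphisms.
|Im(F)| on objects = 1
|Im(F)| on morphisms = 5
Total image cardinality = 1 + 5 = 6

6


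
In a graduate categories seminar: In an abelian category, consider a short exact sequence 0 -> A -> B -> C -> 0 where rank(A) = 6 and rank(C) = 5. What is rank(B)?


For a short exact sequence 0 -> A -> B -> C -> 0,
rank is additive: rank(B) = rank(A) + rank(C).
rank(B) = 6 + 5 = 11

11


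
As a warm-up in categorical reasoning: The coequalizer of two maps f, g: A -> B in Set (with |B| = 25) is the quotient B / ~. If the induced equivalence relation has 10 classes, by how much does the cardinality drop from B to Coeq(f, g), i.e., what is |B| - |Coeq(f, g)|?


The coequalizer Coeq(f, g) = B / ~ has one element per equivalence class.
|B| = 25, |Coeq(f, g)| = 10.
|B| - |Coeq(f, g)| = 25 - 10 = 15.

15


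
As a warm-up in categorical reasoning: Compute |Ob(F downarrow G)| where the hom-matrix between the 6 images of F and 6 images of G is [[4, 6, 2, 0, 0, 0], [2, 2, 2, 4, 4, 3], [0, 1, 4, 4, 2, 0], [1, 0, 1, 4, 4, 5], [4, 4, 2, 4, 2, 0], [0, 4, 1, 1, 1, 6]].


Objects of (F downarrow G) are triples (a, b, h: F(a)->G(b)).
The count equals the sum of all entries in the hom-matrix.
sum(row 0) = 12
sum(row 1) = 17
sum(row 2) = 11
sum(row 3) = 15
sum(row 4) = 16
sum(row 5) = 13
Grand total = 84

84


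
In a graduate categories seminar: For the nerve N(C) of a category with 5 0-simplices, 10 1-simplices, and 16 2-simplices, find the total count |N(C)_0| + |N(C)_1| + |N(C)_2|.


The 2-skeleton of the nerve N(C) consists of simplices in dimensions 0, 1, 2:
  |N(C)_0| = 5 (objects)
  |N(C)_1| = 10 (morphisms)
  |N(C)_2| = 16 (composable pairs)
Total = 5 + 10 + 16 = 31

31


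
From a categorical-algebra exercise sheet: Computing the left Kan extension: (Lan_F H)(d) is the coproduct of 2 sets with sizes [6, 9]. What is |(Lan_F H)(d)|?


Pointwise, the left Kan extension (Lan_F H)(d) is the colimit, indexed
by the comma category (F downarrow d), of H composed with the
projection (F downarrow d) -> C. Here that colimit is given
as a coproduct (disjoint union) of sets, so its cardinality is the
sum of the sizes of the summands.
Coproduct of sets with sizes: 6 + 9
= 15

15


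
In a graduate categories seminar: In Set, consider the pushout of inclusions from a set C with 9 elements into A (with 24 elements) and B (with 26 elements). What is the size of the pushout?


The pushout A +_C B identifies the images of C in A and B.
|A +_C B| = |A| + |B| - |C| (for injections).
= 24 + 26 - 9 = 41

41


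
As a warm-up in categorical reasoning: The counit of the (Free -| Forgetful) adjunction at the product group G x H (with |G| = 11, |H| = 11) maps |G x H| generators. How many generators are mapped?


The counit epsilon_K: F(U(K)) -> K of the Free-Forgetful adjunction
maps |K| generators of F(U(K)) into K. For K = G x H (the product group),
|G x H| = |G| * |H|.
Total generators mapped = 11 * 11 = 121.

121


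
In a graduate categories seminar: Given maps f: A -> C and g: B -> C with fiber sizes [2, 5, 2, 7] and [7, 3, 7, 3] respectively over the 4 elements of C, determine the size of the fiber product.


The pullback A x_C B consists of pairs (a, b) with f(a) = g(b).
For each element c in C, the fiber product has |f^-1(c)| * |g^-1(c)| elements.
Summing over C: 2 * 7 + 5 * 3 + 2 * 7 + 7 * 3
= 14 + 15 + 14 + 21 = 64

64


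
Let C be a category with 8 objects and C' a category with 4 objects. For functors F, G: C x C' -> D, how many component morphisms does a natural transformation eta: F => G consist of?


A natural transformation eta: F => G assigns one component morphism per
object of the domain category.
The domain is the product category C x C', so
|Ob(C x C')| = |Ob(C)| * |Ob(C')| = 8 * 4 = 32.
Therefore eta has 32 component morphisms.

32


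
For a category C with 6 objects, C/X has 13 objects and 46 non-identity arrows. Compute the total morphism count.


In the slice category C/X, objects are morphisms to X.
Identity morphisms: 13 (one per object of C/X).
Non-identity morphisms: 46.
Total = 13 + 46 = 59

59


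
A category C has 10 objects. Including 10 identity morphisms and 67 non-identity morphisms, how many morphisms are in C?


Each object has an identity morphism, giving 10 identities.
Adding the 67 non-identity morphisms:
Total = 10 + 67 = 77

77


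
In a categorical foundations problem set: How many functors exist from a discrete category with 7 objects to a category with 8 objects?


A functor from a discrete category C to D is determined by
where each object maps. Each of the 7 objects of C can map
to any of the 8 objects of D independently.
Number of functors = 8^7 = 2097152

2097152


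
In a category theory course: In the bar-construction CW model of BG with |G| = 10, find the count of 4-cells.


In the bar-construction CW model of BG, the n-cells are indexed by
n-tuples [g_1|...|g_n] of non-identity elements of G (degenerate
simplices with some g_i = e do not contribute cells), so there are
(|G| - 1)^n n-cells.
For dim = 4 with |G| = 10:
cells = (10 - 1)^4 = 9^4 = 6561

6561


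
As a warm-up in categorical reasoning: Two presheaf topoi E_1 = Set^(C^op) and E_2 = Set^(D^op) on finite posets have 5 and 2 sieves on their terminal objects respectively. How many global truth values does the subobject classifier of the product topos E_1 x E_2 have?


In a product of presheaf topoi E_1 x E_2, the subobject classifier
is Omega = Omega_1 x Omega_2 (componentwise), so
|Omega(top)| = |Omega_1(top_1)| * |Omega_2(top_2)|.
= 5 * 2 = 10.

10


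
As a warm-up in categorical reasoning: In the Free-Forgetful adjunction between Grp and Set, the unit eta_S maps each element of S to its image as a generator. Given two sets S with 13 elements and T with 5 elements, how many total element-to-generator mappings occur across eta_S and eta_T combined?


The unit eta_X: X -> U(F(X)) of the Free-Forgetful adjunction
maps each element of X to a generator of F(X). For X = S + T (disjoint
union in Set), |S + T| = |S| + |T|.
Total mappings = 13 + 5 = 18.

18


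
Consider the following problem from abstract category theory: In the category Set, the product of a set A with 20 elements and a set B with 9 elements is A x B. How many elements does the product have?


In Set, the product A x B is the Cartesian product.
By the universal property, |A x B| = |A| * |B|.
|A x B| = 20 * 9 = 180

180


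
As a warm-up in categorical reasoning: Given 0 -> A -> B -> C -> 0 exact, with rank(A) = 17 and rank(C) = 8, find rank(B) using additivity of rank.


For a short exact sequence 0 -> A -> B -> C -> 0,
rank is additive: rank(B) = rank(A) + rank(C).
rank(B) = 17 + 8 = 25

25


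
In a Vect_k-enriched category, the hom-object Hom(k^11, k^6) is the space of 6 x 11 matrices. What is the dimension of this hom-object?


In Vect-enriched categories, Hom(k^n, k^m) is the space of m x n matrices.
dim(Hom(k^11, k^6)) = 6 * 11 = 66

66


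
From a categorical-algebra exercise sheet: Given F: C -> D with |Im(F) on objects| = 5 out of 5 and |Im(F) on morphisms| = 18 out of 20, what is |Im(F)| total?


The image of F consists of distinct objects and distinct morphisms.
|Im(F)| on objects = 5
|Im(F)| on morphisms = 18
Total image cardinality = 5 + 18 = 23

23


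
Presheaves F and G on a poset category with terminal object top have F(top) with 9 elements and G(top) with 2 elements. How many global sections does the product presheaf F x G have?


Global sections of a presheaf on a poset with terminal top satisfy
Gamma(H) ~ H(top). Presheaves admit pointwise products, so
(F x G)(top) = F(top) x G(top) (Cartesian product).
|Gamma(F x G)| = |F(top)| * |G(top)| = 9 * 2 = 18.

18


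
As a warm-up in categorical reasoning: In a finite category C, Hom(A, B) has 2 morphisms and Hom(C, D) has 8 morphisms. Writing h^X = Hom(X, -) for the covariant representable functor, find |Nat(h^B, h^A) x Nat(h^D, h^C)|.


By the Yoneda lemma, Nat(h^B, h^A) is isomorphic to Hom(A, B),
so |Nat(h^B, h^A)| = |Hom(A, B)| and |Nat(h^D, h^C)| = |Hom(C, D)|.
|Hom(A, B)| = 2, |Hom(C, D)| = 8.
|Nat(h^B, h^A) x Nat(h^D, h^C)| = 2 * 8 = 16

16


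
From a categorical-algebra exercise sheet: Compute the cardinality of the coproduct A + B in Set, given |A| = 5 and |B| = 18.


In Set, the coproduct A + B is the disjoint union.
|A + B| = |A| + |B| = 5 + 18 = 23

23


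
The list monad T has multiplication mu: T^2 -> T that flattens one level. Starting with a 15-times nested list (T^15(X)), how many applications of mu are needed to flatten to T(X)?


Each application of mu: T^2 -> T removes one layer of nesting.
Starting at depth 15 (i.e., T^15(X)), we need to reach T(X).
Number of mu applications = 15 - 1 = 14

14


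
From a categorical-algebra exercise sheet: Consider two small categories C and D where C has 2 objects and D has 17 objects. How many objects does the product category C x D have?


The product category C x D has objects that are pairs (c, d).
Number of pairs = |Ob(C)| * |Ob(D)| = 2 * 17 = 34

34


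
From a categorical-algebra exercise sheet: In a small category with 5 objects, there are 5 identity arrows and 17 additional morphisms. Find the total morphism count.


Each object has an identity morphism, giving 5 identities.
Adding the 17 non-identity morphisms:
Total = 5 + 17 = 22

22


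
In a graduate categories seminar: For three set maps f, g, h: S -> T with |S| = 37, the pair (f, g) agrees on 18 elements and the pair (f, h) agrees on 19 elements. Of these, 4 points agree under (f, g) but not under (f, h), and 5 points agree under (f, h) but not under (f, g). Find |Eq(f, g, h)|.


Eq(f, g, h) is the triple-agreement set: points in S where all three
maps take the same value. Using inclusion-exclusion on the pairwise data:
Pair (f, g) agrees on 18 points; pair (f, h) on 19 points.
Points agreeing under (f, g) but not (f, h) = 4; under (f, h) but not (f, g) = 5.
Triple-agreement = agreement-in-(f, g) minus points that agree under (f, g) but not (f, h):
|Eq(f, g, h)| = 18 - 4 = 14
(cross-check via (f, h): 19 - 5 = 14.)

14


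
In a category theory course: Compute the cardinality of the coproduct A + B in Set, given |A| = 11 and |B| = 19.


In Set, the coproduct A + B is the disjoint union.
|A + B| = |A| + |B| = 11 + 19 = 30

30


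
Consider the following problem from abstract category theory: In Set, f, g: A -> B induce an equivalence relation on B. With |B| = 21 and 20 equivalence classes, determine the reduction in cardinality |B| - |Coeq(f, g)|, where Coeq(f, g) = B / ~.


The coequalizer Coeq(f, g) = B / ~ has one element per equivalence class.
|B| = 21, |Coeq(f, g)| = 20.
|B| - |Coeq(f, g)| = 21 - 20 = 1.

1


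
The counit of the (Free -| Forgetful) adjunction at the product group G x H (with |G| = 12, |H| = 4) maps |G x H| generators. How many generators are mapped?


The counit epsilon_K: F(U(K)) -> K of the Free-Forgetful adjunction
maps |K| generators of F(U(K)) into K. For K = G x H (the product group),
|G x H| = |G| * |H|.
Total generators mapped = 12 * 4 = 48.

48


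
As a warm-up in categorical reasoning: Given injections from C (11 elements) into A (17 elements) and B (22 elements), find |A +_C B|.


The pushout A +_C B identifies the images of C in A and B.
|A +_C B| = |A| + |B| - |C| (for injections).
= 17 + 22 - 11 = 28

28


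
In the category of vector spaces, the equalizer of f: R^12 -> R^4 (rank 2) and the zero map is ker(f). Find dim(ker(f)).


The equalizer of f and the zero map is ker(f).
By the rank-nullity theorem: dim(ker(f)) = dim(domain) - rank(f).
dim(ker(f)) = 12 - 2 = 10

10


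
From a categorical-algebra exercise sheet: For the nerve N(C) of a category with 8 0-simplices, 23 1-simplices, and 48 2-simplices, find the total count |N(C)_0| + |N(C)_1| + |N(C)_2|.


The 2-skeleton of the nerve N(C) consists of simplices in dimensions 0, 1, 2:
  |N(C)_0| = 8 (objects)
  |N(C)_1| = 23 (morphisms)
  |N(C)_2| = 48 (composable pairs)
Total = 8 + 23 + 48 = 79

79


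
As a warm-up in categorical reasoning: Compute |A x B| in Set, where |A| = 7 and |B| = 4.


In Set, the product A x B is the Cartesian product.
By the universal property, |A x B| = |A| * |B|.
|A x B| = 7 * 4 = 28

28


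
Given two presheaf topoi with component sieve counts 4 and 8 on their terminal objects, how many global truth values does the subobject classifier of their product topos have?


In a product of presheaf topoi E_1 x E_2, the subobject classifier
is Omega = Omega_1 x Omega_2 (componentwise), so
|Omega(top)| = |Omega_1(top_1)| * |Omega_2(top_2)|.
= 4 * 8 = 32.

32


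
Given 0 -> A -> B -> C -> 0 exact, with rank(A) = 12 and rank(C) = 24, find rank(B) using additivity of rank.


For a short exact sequence 0 -> A -> B -> C -> 0,
rank is additive: rank(B) = rank(A) + rank(C).
rank(B) = 12 + 24 = 36

36


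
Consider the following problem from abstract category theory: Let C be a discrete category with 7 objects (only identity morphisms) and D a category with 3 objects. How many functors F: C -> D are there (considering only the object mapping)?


A functor from a discrete category C to D is determined by
where each object maps. Each of the 7 objects of C can map
to any of the 3 objects of D independently.
Number of functors = 3^7 = 2187

2187


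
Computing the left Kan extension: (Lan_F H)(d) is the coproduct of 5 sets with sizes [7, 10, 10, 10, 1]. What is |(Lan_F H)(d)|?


Pointwise, the left Kan extension (Lan_F H)(d) is the colimit, indexed
by the comma category (F downarrow d), of H composed with the
projection (F downarrow d) -> C. Here that colimit is given
as a coproduct (disjoint union) of sets, so its cardinality is the
sum of the sizes of the summands.
Coproduct of sets with sizes: 7 + 10 + 10 + 10 + 1
= 38

38


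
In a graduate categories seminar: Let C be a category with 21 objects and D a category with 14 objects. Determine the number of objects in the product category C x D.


The product category C x D has objects that are pairs (c, d).
Number of pairs = |Ob(C)| * |Ob(D)| = 21 * 14 = 294

294


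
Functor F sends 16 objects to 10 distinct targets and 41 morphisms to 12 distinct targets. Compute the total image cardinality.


The image of F consists of distinct objects and distinct morphisms.
|Im(F)| on objects = 10
|Im(F)| on morphisms = 12
Total image cardinality = 10 + 12 = 22

22


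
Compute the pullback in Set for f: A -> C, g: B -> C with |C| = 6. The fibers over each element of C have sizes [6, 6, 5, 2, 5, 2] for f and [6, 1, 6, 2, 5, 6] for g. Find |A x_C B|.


The pullback A x_C B consists of pairs (a, b) with f(a) = g(b).
For each element c in C, the fiber product has |f^-1(c)| * |g^-1(c)| elements.
Summing over C: 6 * 6 + 6 * 1 + 5 * 6 + 2 * 2 + 5 * 5 + 2 * 6
= 36 + 6 + 30 + 4 + 25 + 12 = 113

113


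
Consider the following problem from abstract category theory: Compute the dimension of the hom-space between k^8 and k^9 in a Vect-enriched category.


In Vect-enriched categories, Hom(k^n, k^m) is the space of m x n matrices.
dim(Hom(k^8, k^9)) = 9 * 8 = 72

72


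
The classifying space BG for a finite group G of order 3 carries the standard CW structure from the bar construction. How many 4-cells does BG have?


In the bar-construction CW model of BG, the n-cells are indexed by
n-tuples [g_1|...|g_n] of non-identity elements of G (degenerate
simplices with some g_i = e do not contribute cells), so there are
(|G| - 1)^n n-cells.
For dim = 4 with |G| = 3:
cells = (3 - 1)^4 = 2^4 = 16

16


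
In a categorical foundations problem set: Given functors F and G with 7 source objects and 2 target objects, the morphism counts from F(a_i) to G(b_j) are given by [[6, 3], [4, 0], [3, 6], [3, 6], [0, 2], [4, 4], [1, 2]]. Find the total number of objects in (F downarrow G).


Objects of (F downarrow G) are triples (a, b, h: F(a)->G(b)).
The count equals the sum of all entries in the hom-matrix.
sum(row 0) = 9
sum(row 1) = 4
sum(row 2) = 9
sum(row 3) = 9
sum(row 4) = 2
sum(row 5) = 8
sum(row 6) = 3
Grand total = 44

44


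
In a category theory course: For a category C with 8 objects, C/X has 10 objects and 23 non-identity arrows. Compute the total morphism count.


In the slice category C/X, objects are morphisms to X.
Identity morphisms: 10 (one per object of C/X).
Non-identity morphisms: 23.
Total = 10 + 23 = 33

33


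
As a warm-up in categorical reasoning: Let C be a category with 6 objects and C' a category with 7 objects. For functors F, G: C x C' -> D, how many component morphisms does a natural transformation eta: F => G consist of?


A natural transformation eta: F => G assigns one component morphism per
object of the domain category.
The domain is the product category C x C', so
|Ob(C x C')| = |Ob(C)| * |Ob(C')| = 6 * 7 = 42.
Therefore eta has 42 component morphisms.

42


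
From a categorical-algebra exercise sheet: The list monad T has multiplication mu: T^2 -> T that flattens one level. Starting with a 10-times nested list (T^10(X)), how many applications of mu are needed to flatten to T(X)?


Each application of mu: T^2 -> T removes one layer of nesting.
Starting at depth 10 (i.e., T^10(X)), we need to reach T(X).
Number of mu applications = 10 - 1 = 9

9


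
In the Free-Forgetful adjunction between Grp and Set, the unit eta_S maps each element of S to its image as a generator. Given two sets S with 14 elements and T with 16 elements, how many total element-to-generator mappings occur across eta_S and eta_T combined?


The unit eta_X: X -> U(F(X)) of the Free-Forgetful adjunction
maps each element of X to a generator of F(X). For X = S + T (disjoint
union in Set), |S + T| = |S| + |T|.
Total mappings = 14 + 16 = 30.

30


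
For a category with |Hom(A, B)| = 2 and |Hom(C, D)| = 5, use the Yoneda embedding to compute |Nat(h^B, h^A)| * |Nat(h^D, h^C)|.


By the Yoneda lemma, Nat(h^B, h^A) is isomorphic to Hom(A, B),
so |Nat(h^B, h^A)| = |Hom(A, B)| and |Nat(h^D, h^C)| = |Hom(C, D)|.
|Hom(A, B)| = 2, |Hom(C, D)| = 5.
|Nat(h^B, h^A) x Nat(h^D, h^C)| = 2 * 5 = 10

10


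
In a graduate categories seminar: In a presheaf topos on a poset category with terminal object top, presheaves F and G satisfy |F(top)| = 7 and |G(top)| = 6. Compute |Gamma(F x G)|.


Global sections of a presheaf on a poset with terminal top satisfy
Gamma(H) ~ H(top). Presheaves admit pointwise products, so
(F x G)(top) = F(top) x G(top) (Cartesian product).
|Gamma(F x G)| = |F(top)| * |G(top)| = 7 * 6 = 42.

42


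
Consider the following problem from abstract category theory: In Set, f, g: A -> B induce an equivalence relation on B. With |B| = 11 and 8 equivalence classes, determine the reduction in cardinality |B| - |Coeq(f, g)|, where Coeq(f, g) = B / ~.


The coequalizer Coeq(f, g) = B / ~ has one element per equivalence class.
|B| = 11, |Coeq(f, g)| = 8.
|B| - |Coeq(f, g)| = 11 - 8 = 3.

3


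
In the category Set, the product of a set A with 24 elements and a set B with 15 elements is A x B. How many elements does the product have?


In Set, the product A x B is the Cartesian product.
By the universal property, |A x B| = |A| * |B|.
|A x B| = 24 * 15 = 360

360


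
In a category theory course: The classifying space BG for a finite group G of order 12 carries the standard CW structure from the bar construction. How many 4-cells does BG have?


In the bar-construction CW model of BG, the n-cells are indexed by
n-tuples [g_1|...|g_n] of non-identity elements of G (degenerate
simplices with some g_i = e do not contribute cells), so there are
(|G| - 1)^n n-cells.
For dim = 4 with |G| = 12:
cells = (12 - 1)^4 = 11^4 = 14641

14641


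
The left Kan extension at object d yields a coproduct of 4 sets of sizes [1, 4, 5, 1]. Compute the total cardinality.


Pointwise, the left Kan extension (Lan_F H)(d) is the colimit, indexed
by the comma category (F downarrow d), of H composed with the
projection (F downarrow d) -> C. Here that colimit is given
as a coproduct (disjoint union) of sets, so its cardinality is the
sum of the sizes of the summands.
Coproduct of sets with sizes: 1 + 4 + 5 + 1
= 11

11


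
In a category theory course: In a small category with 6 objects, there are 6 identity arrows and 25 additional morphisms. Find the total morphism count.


Each object has an identity morphism, giving 6 identities.
Adding the 25 non-identity morphisms:
Total = 6 + 25 = 31

31


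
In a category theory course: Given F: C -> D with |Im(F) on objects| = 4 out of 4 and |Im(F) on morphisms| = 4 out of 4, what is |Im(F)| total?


The image of F consists of distinct objects and distinct morphisms.
|Im(F)| on objects = 4
|Im(F)| on morphisms = 4
Total image cardinality = 4 + 4 = 8

8


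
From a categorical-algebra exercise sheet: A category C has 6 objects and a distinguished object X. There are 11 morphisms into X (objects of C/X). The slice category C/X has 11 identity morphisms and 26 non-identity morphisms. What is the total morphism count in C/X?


In the slice category C/X, objects are morphisms to X.
Identity morphisms: 11 (one per object of C/X).
Non-identity morphisms: 26.
Total = 11 + 26 = 37

37


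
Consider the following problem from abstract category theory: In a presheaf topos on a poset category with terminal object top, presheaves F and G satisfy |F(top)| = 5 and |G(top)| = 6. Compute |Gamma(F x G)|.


Global sections of a presheaf on a poset with terminal top satisfy
Gamma(H) ~ H(top). Presheaves admit pointwise products, so
(F x G)(top) = F(top) x G(top) (Cartesian product).
|Gamma(F x G)| = |F(top)| * |G(top)| = 5 * 6 = 30.

30


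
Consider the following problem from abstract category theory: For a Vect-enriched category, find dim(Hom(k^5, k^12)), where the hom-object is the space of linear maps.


In Vect-enriched categories, Hom(k^n, k^m) is the space of m x n matrices.
dim(Hom(k^5, k^12)) = 12 * 5 = 60

60


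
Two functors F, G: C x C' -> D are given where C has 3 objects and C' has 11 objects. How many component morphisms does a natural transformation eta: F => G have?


A natural transformation eta: F => G assigns one component morphism per
object of the domain category.
The domain is the product category C x C', so
|Ob(C x C')| = |Ob(C)| * |Ob(C')| = 3 * 11 = 33.
Therefore eta has 33 component morphisms.

33


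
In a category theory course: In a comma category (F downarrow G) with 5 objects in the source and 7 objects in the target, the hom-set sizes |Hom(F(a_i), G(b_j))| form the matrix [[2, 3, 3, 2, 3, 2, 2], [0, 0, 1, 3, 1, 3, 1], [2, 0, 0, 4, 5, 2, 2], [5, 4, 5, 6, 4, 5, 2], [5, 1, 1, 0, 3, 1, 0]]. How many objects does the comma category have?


Objects of (F downarrow G) are triples (a, b, h: F(a)->G(b)).
The count equals the sum of all entries in the hom-matrix.
sum(row 0) = 17
sum(row 1) = 9
sum(row 2) = 15
sum(row 3) = 31
sum(row 4) = 11
Grand total = 83

83


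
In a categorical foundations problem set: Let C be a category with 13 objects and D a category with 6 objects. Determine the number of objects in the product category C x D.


The product category C x D has objects that are pairs (c, d).
Number of pairs = |Ob(C)| * |Ob(D)| = 13 * 6 = 78

78


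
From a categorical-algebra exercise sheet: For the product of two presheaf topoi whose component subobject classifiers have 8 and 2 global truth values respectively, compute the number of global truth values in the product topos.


In a product of presheaf topoi E_1 x E_2, the subobject classifier
is Omega = Omega_1 x Omega_2 (componentwise), so
|Omega(top)| = |Omega_1(top_1)| * |Omega_2(top_2)|.
= 8 * 2 = 16.

16


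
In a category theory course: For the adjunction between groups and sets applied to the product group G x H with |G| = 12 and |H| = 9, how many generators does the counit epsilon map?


The counit epsilon_K: F(U(K)) -> K of the Free-Forgetful adjunction
maps |K| generators of F(U(K)) into K. For K = G x H (the product group),
|G x H| = |G| * |H|.
Total generators mapped = 12 * 9 = 108.

108


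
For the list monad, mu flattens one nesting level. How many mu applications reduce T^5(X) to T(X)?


Each application of mu: T^2 -> T removes one layer of nesting.
Starting at depth 5 (i.e., T^5(X)), we need to reach T(X).
Number of mu applications = 5 - 1 = 4

4


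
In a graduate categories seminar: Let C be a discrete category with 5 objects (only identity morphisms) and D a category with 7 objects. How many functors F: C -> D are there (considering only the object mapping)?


A functor from a discrete category C to D is determined by
where each object maps. Each of the 5 objects of C can map
to any of the 7 objects of D independently.
Number of functors = 7^5 = 16807

16807


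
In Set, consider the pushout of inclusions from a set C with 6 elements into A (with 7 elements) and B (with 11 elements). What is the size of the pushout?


The pushout A +_C B identifies the images of C in A and B.
|A +_C B| = |A| + |B| - |C| (for injections).
= 7 + 11 - 6 = 12

12


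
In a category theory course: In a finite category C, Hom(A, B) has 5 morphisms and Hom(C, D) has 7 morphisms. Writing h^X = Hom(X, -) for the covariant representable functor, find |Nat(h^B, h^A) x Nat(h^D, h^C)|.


By the Yoneda lemma, Nat(h^B, h^A) is isomorphic to Hom(A, B),
so |Nat(h^B, h^A)| = |Hom(A, B)| and |Nat(h^D, h^C)| = |Hom(C, D)|.
|Hom(A, B)| = 5, |Hom(C, D)| = 7.
|Nat(h^B, h^A) x Nat(h^D, h^C)| = 5 * 7 = 35

35


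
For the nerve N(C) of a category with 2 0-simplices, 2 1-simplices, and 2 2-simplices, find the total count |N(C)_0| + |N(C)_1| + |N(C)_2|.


The 2-skeleton of the nerve N(C) consists of simplices in dimensions 0, 1, 2:
  |N(C)_0| = 2 (objects)
  |N(C)_1| = 2 (morphisms)
  |N(C)_2| = 2 (composable pairs)
Total = 2 + 2 + 2 = 6

6


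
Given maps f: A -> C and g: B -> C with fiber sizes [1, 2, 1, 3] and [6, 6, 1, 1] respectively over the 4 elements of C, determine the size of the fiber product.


The pullback A x_C B consists of pairs (a, b) with f(a) = g(b).
For each element c in C, the fiber product has |f^-1(c)| * |g^-1(c)| elements.
Summing over C: 1 * 6 + 2 * 6 + 1 * 1 + 3 * 1
= 6 + 12 + 1 + 3 = 22

22


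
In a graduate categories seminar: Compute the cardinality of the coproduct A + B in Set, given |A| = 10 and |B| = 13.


In Set, the coproduct A + B is the disjoint union.
|A + B| = |A| + |B| = 10 + 13 = 23

23


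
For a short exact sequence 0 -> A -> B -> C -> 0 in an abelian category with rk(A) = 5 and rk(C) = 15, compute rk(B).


For a short exact sequence 0 -> A -> B -> C -> 0,
rank is additive: rank(B) = rank(A) + rank(C).
rank(B) = 5 + 15 = 20

20


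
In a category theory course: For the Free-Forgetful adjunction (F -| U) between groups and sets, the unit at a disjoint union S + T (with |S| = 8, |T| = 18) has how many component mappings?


The unit eta_X: X -> U(F(X)) of the Free-Forgetful adjunction
maps each element of X to a generator of F(X). For X = S + T (disjoint
union in Set), |S + T| = |S| + |T|.
Total mappings = 8 + 18 = 26.

26
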